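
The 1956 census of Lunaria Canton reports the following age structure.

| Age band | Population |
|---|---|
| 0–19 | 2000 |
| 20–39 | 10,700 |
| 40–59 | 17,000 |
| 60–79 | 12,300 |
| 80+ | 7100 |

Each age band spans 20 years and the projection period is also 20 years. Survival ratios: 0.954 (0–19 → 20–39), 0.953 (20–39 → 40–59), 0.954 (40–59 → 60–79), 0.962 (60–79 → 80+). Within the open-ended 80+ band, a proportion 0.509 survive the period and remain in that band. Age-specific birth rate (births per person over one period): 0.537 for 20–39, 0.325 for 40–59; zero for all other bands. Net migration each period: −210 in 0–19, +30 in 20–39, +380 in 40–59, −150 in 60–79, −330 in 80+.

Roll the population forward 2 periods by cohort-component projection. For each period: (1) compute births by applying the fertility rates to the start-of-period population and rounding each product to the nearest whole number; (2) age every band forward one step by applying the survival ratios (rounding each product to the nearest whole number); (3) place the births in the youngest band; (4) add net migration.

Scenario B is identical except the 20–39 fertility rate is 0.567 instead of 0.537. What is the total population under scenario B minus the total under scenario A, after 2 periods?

(Bands numbered youngest = 1 to oldest = 5.)
Period 1:
Births: 10700 × 0.537 = 5746  |  17000 × 0.325 = 5525 ⇒ total 11271
Band 2: 2000 × 0.954 = 1908
Band 3: 10700 × 0.953 = 10197
Band 4: 17000 × 0.954 = 16218
Band 5: 12300 × 0.962 + 7100 × 0.509 = 11833 + 3614 = 15447
Net migration: Band 1 − 210 → 11061; Band 2 + 30 → 1938; Band 3 + 380 → 10577; Band 4 − 150 → 16068; Band 5 − 330 → 15117
Giving 11061 / 1938 / 10577 / 16068 / 15117.
Period 2:
Births: 1938 × 0.537 = 1041  |  10577 × 0.325 = 3438 ⇒ total 4479
Band 2: 11061 × 0.954 = 10552
Band 3: 1938 × 0.953 = 1847
Band 4: 10577 × 0.954 = 10090
Band 5: 16068 × 0.962 + 15117 × 0.509 = 15457 + 7695 = 23152
Net migration: Band 1 − 210 → 4269; Band 2 + 30 → 10582; Band 3 + 380 → 2227; Band 4 − 150 → 9940; Band 5 − 330 → 22822
Giving 4269 / 10582 / 2227 / 9940 / 22822.
Scenario A total after 2 periods: 49840
Scenario B projection —
Period 1:
Births: 10700 × 0.567 = 6067  |  17000 × 0.325 = 5525 ⇒ total 11592
Band 2: 2000 × 0.954 = 1908
Band 3: 10700 × 0.953 = 10197
Band 4: 17000 × 0.954 = 16218
Band 5: 12300 × 0.962 + 7100 × 0.509 = 11833 + 3614 = 15447
Net migration: Band 1 − 210 → 11382; Band 2 + 30 → 1938; Band 3 + 380 → 10577; Band 4 − 150 → 16068; Band 5 − 330 → 15117
Giving 11382 / 1938 / 10577 / 16068 / 15117.
Period 2:
Births: 1938 × 0.567 = 1099  |  10577 × 0.325 = 3438 ⇒ total 4537
Band 2: 11382 × 0.954 = 10858
Band 3: 1938 × 0.953 = 1847
Band 4: 10577 × 0.954 = 10090
Band 5: 16068 × 0.962 + 15117 × 0.509 = 15457 + 7695 = 23152
Net migration: Band 1 − 210 → 4327; Band 2 + 30 → 10888; Band 3 + 380 → 2227; Band 4 − 150 → 9940; Band 5 − 330 → 22822
Giving 4327 / 10888 / 2227 / 9940 / 22822.
Scenario B total after 2 periods: 50204
Difference B − A = 50204 − 49840 = 364

364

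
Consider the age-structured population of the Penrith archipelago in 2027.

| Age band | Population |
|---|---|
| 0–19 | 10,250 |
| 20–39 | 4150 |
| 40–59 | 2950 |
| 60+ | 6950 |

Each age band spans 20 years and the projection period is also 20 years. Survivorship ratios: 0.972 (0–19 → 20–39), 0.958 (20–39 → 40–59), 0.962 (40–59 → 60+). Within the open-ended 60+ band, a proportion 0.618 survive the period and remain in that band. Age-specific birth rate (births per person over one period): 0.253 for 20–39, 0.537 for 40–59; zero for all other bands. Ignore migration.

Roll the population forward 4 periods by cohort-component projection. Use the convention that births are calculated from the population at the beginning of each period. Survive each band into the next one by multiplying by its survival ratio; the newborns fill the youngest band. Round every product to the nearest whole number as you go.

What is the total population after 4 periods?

23588

After projecting period 1:
Births: 4150 × 0.253 = 1050  |  2950 × 0.537 = 1584 ⇒ total 2634
20–39: 10250 × 0.972 = 9963
40–59: 4150 × 0.958 = 3976
60+: 2950 × 0.962 + 6950 × 0.618 = 2838 + 4295 = 7133
End of period: [2634, 9963, 3976, 7133]
After projecting period 2:
Births: 9963 × 0.253 = 2521  |  3976 × 0.537 = 2135 ⇒ total 4656
20–39: 2634 × 0.972 = 2560
40–59: 9963 × 0.958 = 9545
60+: 3976 × 0.962 + 7133 × 0.618 = 3825 + 4408 = 8233
End of period: [4656, 2560, 9545, 8233]
After projecting period 3:
Births: 2560 × 0.253 = 648  |  9545 × 0.537 = 5126 ⇒ total 5774
20–39: 4656 × 0.972 = 4526
40–59: 2560 × 0.958 = 2452
60+: 9545 × 0.962 + 8233 × 0.618 = 9182 + 5088 = 14270
End of period: [5774, 4526, 2452, 14270]
After projecting period 4:
Births: 4526 × 0.253 = 1145  |  2452 × 0.537 = 1317 ⇒ total 2462
20–39: 5774 × 0.972 = 5612
40–59: 4526 × 0.958 = 4336
60+: 2452 × 0.962 + 14270 × 0.618 = 2359 + 8819 = 11178
End of period: [2462, 5612, 4336, 11178]
Total after period 4: 2462 + 5612 + 4336 + 11178 = 23588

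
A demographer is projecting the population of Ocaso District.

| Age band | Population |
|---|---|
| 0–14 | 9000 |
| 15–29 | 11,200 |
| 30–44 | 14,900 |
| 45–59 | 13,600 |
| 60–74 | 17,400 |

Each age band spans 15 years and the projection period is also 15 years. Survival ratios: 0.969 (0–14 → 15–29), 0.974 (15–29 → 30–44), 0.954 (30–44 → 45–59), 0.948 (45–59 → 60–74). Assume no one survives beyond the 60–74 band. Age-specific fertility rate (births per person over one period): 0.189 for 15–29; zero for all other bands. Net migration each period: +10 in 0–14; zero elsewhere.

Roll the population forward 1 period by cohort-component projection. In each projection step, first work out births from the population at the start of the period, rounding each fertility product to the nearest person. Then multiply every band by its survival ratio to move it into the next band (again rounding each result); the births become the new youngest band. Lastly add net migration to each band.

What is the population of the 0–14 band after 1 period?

After projecting period 1:
Births: 11200 * 0.189 = 2117
15–29: 9000 * 0.969 = 8721
30–44: 11200 * 0.974 = 10909
45–59: 14900 * 0.954 = 14215
60–74: 13600 * 0.948 = 12893
Net migration: 0–14 + 10 → 2127
→ [2127, 8721, 10909, 14215, 12893]

2127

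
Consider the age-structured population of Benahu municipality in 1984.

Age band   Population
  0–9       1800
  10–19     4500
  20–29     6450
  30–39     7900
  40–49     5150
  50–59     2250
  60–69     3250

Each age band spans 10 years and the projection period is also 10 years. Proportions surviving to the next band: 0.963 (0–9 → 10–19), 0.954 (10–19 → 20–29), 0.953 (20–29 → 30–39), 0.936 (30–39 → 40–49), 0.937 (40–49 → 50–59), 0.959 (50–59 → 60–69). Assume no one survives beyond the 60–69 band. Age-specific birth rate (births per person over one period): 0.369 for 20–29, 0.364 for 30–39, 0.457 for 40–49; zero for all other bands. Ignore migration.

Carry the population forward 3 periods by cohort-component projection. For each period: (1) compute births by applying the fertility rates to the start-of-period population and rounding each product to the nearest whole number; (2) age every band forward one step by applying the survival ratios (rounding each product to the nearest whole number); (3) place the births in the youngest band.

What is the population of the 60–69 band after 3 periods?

6644

After projecting period 1:
Births: 6450 × 0.369 = 2380, 7900 × 0.364 = 2876, 5150 × 0.457 = 2354 ⇒ total 7610
10–19: 1800 × 0.963 = 1733
20–29: 4500 × 0.954 = 4293
30–39: 6450 × 0.953 = 6147
40–49: 7900 × 0.936 = 7394
50–59: 5150 × 0.937 = 4826
60–69: 2250 × 0.959 = 2158
Population now: 0–9=7610, 10–19=1733, 20–29=4293, 30–39=6147, 40–49=7394, 50–59=4826, 60–69=2158
After projecting period 2:
Births: 4293 × 0.369 = 1584, 6147 × 0.364 = 2238, 7394 × 0.457 = 3379 ⇒ total 7201
10–19: 7610 × 0.963 = 7328
20–29: 1733 × 0.954 = 1653
30–39: 4293 × 0.953 = 4091
40–49: 6147 × 0.936 = 5754
50–59: 7394 × 0.937 = 6928
60–69: 4826 × 0.959 = 4628
Population now: 0–9=7201, 10–19=7328, 20–29=1653, 30–39=4091, 40–49=5754, 50–59=6928, 60–69=4628
After projecting period 3:
Births: 1653 × 0.369 = 610, 4091 × 0.364 = 1489, 5754 × 0.457 = 2630 ⇒ total 4729
10–19: 7201 × 0.963 = 6935
20–29: 7328 × 0.954 = 6991
30–39: 1653 × 0.953 = 1575
40–49: 4091 × 0.936 = 3829
50–59: 5754 × 0.937 = 5391
60–69: 6928 × 0.959 = 6644
Population now: 0–9=4729, 10–19=6935, 20–29=6991, 30–39=1575, 40–49=3829, 50–59=5391, 60–69=6644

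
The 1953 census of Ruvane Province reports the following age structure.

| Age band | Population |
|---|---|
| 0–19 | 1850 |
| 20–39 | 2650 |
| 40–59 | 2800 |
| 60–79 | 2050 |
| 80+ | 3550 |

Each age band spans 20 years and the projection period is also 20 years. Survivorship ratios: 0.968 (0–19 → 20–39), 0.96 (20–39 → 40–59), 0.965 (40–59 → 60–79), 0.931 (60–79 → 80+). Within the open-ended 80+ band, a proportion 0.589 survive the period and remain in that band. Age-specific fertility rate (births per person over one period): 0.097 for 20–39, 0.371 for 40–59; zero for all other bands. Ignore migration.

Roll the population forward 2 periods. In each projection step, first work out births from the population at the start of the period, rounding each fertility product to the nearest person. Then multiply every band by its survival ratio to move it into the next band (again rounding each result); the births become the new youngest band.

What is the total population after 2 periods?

11419

After projecting period 1:
Births: 2650 × 0.097 = 257, 2800 × 0.371 = 1039 → 1296
20–39: 1850 × 0.968 = 1791
40–59: 2650 × 0.96 = 2544
60–79: 2800 × 0.965 = 2702
80+: 2050 × 0.931 + 3550 × 0.589 = 1909 + 2091 = 4000
→ [1296, 1791, 2544, 2702, 4000]
After projecting period 2:
Births: 1791 × 0.097 = 174, 2544 × 0.371 = 944 → 1118
20–39: 1296 × 0.968 = 1255
40–59: 1791 × 0.96 = 1719
60–79: 2544 × 0.965 = 2455
80+: 2702 × 0.931 + 4000 × 0.589 = 2516 + 2356 = 4872
→ [1118, 1255, 1719, 2455, 4872]
Total after period 2: 1118 + 1255 + 1719 + 2455 + 4872 = 11419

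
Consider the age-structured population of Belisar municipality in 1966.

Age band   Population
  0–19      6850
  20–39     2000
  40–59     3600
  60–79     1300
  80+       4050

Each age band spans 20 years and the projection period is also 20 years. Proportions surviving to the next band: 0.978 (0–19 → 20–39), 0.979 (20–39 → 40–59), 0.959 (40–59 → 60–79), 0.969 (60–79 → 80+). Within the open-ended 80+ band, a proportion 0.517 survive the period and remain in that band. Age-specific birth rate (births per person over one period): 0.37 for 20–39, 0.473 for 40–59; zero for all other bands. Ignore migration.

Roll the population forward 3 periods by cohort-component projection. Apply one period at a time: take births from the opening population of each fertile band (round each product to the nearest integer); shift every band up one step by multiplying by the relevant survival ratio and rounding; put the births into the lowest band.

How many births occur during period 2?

(Bands numbered youngest = 1 to oldest = 5.)
— Period 1 —
Births: 2000 * 0.37 = 740  |  3600 * 0.473 = 1703 — total 2443
Band 2: 6850 * 0.978 = 6699
Band 3: 2000 * 0.979 = 1958
Band 4: 3600 * 0.959 = 3452
Band 5: 1300 * 0.969 + 4050 * 0.517 = 1260 + 2094 = 3354
Population now: 0–19=2443, 20–39=6699, 40–59=1958, 60–79=3452, 80+=3354
— Period 2 —
Births: 6699 * 0.37 = 2479  |  1958 * 0.473 = 926 — total 3405
Band 2: 2443 * 0.978 = 2389
Band 3: 6699 * 0.979 = 6558
Band 4: 1958 * 0.959 = 1878
Band 5: 3452 * 0.969 + 3354 * 0.517 = 3345 + 1734 = 5079
Population now: 0–19=3405, 20–39=2389, 40–59=6558, 60–79=1878, 80+=5079

3405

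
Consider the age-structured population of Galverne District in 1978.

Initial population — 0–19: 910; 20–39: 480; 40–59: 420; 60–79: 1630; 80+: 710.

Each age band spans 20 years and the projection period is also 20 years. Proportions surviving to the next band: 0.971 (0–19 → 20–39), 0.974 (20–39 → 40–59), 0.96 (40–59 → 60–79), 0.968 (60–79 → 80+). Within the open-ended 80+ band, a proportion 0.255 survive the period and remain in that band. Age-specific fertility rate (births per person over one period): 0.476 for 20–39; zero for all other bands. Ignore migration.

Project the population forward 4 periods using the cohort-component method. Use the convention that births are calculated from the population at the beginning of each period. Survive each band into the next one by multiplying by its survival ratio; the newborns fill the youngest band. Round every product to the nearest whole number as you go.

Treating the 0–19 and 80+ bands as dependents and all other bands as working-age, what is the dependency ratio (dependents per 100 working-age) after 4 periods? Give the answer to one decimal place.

After projecting period 1:
Births: 480 × 0.476 = 228
20–39: 910 × 0.971 = 884
40–59: 480 × 0.974 = 468
60–79: 420 × 0.96 = 403
80+: 1630 × 0.968 + 710 × 0.255 = 1578 + 181 = 1759
Population now: 0–19=228, 20–39=884, 40–59=468, 60–79=403, 80+=1759
After projecting period 2:
Births: 884 × 0.476 = 421
20–39: 228 × 0.971 = 221
40–59: 884 × 0.974 = 861
60–79: 468 × 0.96 = 449
80+: 403 × 0.968 + 1759 × 0.255 = 390 + 449 = 839
Population now: 0–19=421, 20–39=221, 40–59=861, 60–79=449, 80+=839
After projecting period 3:
Births: 221 × 0.476 = 105
20–39: 421 × 0.971 = 409
40–59: 221 × 0.974 = 215
60–79: 861 × 0.96 = 827
80+: 449 × 0.968 + 839 × 0.255 = 435 + 214 = 649
Population now: 0–19=105, 20–39=409, 40–59=215, 60–79=827, 80+=649
After projecting period 4:
Births: 409 × 0.476 = 195
20–39: 105 × 0.971 = 102
40–59: 409 × 0.974 = 398
60–79: 215 × 0.96 = 206
80+: 827 × 0.968 + 649 × 0.255 = 801 + 165 = 966
Population now: 0–19=195, 20–39=102, 40–59=398, 60–79=206, 80+=966
Dependents (band 0–19 + band 80+) = 195 + 966 = 1161; working-age = 706; ratio = 1161/706 × 100 = 164.4

164.4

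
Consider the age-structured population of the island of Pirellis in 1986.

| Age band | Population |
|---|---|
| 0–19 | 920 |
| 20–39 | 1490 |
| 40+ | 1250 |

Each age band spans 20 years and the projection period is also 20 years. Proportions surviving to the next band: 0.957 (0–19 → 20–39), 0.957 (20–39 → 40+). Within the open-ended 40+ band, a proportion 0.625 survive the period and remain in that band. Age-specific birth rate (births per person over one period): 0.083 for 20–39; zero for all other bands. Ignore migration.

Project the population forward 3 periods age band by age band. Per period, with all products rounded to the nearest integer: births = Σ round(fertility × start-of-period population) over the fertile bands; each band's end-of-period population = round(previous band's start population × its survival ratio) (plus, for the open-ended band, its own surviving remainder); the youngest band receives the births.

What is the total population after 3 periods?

1582

Period 1.
Births: 1490 × 0.083 = 124
20–39: 920 × 0.957 = 880
40+: 1490 × 0.957 + 1250 × 0.625 = 1426 + 781 = 2207
Giving 124 / 880 / 2207.
Period 2.
Births: 880 × 0.083 = 73
20–39: 124 × 0.957 = 119
40+: 880 × 0.957 + 2207 × 0.625 = 842 + 1379 = 2221
Giving 73 / 119 / 2221.
Period 3.
Births: 119 × 0.083 = 10
20–39: 73 × 0.957 = 70
40+: 119 × 0.957 + 2221 × 0.625 = 114 + 1388 = 1502
Giving 10 / 70 / 1502.
Total after period 3: 10 + 70 + 1502 = 1582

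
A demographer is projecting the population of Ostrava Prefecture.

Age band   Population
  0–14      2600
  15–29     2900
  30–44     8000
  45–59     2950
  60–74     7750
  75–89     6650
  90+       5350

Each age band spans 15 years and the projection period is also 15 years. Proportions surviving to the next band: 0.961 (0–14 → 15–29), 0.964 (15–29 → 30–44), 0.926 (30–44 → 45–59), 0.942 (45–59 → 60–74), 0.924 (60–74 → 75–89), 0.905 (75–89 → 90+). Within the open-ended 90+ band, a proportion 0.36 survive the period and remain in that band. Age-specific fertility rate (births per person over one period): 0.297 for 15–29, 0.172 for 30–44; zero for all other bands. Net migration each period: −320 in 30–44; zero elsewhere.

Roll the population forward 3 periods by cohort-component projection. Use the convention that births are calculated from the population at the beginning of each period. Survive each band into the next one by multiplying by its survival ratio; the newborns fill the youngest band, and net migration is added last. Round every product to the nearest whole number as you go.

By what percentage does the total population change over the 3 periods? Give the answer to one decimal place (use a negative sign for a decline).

Let band 1 be 0–14 through band 7 = 90+.
Period 1:
Births: 2900 × 0.297 = 861, 8000 × 0.172 = 1376 → 2237
Band 2: 2600 × 0.961 = 2499
Band 3: 2900 × 0.964 = 2796
Band 4: 8000 × 0.926 = 7408
Band 5: 2950 × 0.942 = 2779
Band 6: 7750 × 0.924 = 7161
Band 7: 6650 × 0.905 + 5350 × 0.36 = 6018 + 1926 = 7944
Net migration: Band 3 − 320 → 2476
Population now: 0–14=2237, 15–29=2499, 30–44=2476, 45–59=7408, 60–74=2779, 75–89=7161, 90+=7944
Period 2:
Births: 2499 × 0.297 = 742, 2476 × 0.172 = 426 → 1168
Band 2: 2237 × 0.961 = 2150
Band 3: 2499 × 0.964 = 2409
Band 4: 2476 × 0.926 = 2293
Band 5: 7408 × 0.942 = 6978
Band 6: 2779 × 0.924 = 2568
Band 7: 7161 × 0.905 + 7944 × 0.36 = 6481 + 2860 = 9341
Net migration: Band 3 − 320 → 2089
Population now: 0–14=1168, 15–29=2150, 30–44=2089, 45–59=2293, 60–74=6978, 75–89=2568, 90+=9341
Period 3:
Births: 2150 × 0.297 = 639, 2089 × 0.172 = 359 → 998
Band 2: 1168 × 0.961 = 1122
Band 3: 2150 × 0.964 = 2073
Band 4: 2089 × 0.926 = 1934
Band 5: 2293 × 0.942 = 2160
Band 6: 6978 × 0.924 = 6448
Band 7: 2568 × 0.905 + 9341 × 0.36 = 2324 + 3363 = 5687
Net migration: Band 3 − 320 → 1753
Population now: 0–14=998, 15–29=1122, 30–44=1753, 45–59=1934, 60–74=2160, 75–89=6448, 90+=5687
Total: 36200 → 20102; change = -16098; percentage change = -44.5%

-44.5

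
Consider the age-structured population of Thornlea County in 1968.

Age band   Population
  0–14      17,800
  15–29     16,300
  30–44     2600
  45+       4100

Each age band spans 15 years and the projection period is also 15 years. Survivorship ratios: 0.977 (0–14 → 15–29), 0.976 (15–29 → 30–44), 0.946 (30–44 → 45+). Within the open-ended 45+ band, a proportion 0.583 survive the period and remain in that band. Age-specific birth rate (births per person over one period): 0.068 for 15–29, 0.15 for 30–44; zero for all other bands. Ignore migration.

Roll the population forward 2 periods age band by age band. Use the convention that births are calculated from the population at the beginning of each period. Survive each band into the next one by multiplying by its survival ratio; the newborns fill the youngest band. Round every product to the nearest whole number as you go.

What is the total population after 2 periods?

39885

Call the groups 1 to 4, youngest first.
— Period 1 —
Births: 16300 * 0.068 = 1108  |  2600 * 0.15 = 390 — total 1498
Group 2: 17800 * 0.977 = 17391
Group 3: 16300 * 0.976 = 15909
Group 4: 2600 * 0.946 + 4100 * 0.583 = 2460 + 2390 = 4850
End of period: [1498, 17391, 15909, 4850]
— Period 2 —
Births: 17391 * 0.068 = 1183  |  15909 * 0.15 = 2386 — total 3569
Group 2: 1498 * 0.977 = 1464
Group 3: 17391 * 0.976 = 16974
Group 4: 15909 * 0.946 + 4850 * 0.583 = 15050 + 2828 = 17878
End of period: [3569, 1464, 16974, 17878]
Total after period 2: 3569 + 1464 + 16974 + 17878 = 39885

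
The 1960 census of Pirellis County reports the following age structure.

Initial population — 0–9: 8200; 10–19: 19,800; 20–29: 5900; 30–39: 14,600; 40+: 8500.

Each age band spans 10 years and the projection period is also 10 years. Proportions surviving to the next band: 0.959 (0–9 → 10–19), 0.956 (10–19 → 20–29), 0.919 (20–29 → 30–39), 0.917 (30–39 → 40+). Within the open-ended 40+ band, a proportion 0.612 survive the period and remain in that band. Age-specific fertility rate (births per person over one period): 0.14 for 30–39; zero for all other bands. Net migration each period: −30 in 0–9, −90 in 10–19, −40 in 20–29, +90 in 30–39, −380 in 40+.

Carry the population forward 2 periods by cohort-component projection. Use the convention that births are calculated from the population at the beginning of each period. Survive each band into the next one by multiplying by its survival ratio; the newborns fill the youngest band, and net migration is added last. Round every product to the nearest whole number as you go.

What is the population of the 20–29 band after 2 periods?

7392

Let band 1 be 0–9 through band 5 = 40+.
Period 1:
Births: 14600 × 0.14 = 2044
Band 2: 8200 × 0.959 = 7864
Band 3: 19800 × 0.956 = 18929
Band 4: 5900 × 0.919 = 5422
Band 5: 14600 × 0.917 + 8500 × 0.612 = 13388 + 5202 = 18590
Net migration: Band 1 − 30 → 2014; Band 2 − 90 → 7774; Band 3 − 40 → 18889; Band 4 + 90 → 5512; Band 5 − 380 → 18210
End of period: [2014, 7774, 18889, 5512, 18210]
Period 2:
Births: 5512 × 0.14 = 772
Band 2: 2014 × 0.959 = 1931
Band 3: 7774 × 0.956 = 7432
Band 4: 18889 × 0.919 = 17359
Band 5: 5512 × 0.917 + 18210 × 0.612 = 5055 + 11145 = 16200
Net migration: Band 1 − 30 → 742; Band 2 − 90 → 1841; Band 3 − 40 → 7392; Band 4 + 90 → 17449; Band 5 − 380 → 15820
End of period: [742, 1841, 7392, 17449, 15820]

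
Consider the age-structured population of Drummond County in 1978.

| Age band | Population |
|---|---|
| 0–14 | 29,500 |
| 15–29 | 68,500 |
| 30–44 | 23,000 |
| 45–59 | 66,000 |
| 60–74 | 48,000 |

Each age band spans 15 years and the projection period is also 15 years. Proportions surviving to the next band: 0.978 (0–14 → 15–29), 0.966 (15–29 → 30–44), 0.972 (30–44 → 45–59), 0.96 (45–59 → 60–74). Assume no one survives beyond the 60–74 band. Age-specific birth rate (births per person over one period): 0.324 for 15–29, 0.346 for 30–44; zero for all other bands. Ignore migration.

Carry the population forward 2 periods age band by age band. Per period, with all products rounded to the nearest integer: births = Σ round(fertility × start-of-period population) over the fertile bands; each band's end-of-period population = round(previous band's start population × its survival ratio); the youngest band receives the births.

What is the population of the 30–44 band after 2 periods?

Period 1.
Births: 68500 × 0.324 = 22194 ; 23000 × 0.346 = 7958 → 30152
15–29: 29500 × 0.978 = 28851
30–44: 68500 × 0.966 = 66171
45–59: 23000 × 0.972 = 22356
60–74: 66000 × 0.96 = 63360
→ [30152, 28851, 66171, 22356, 63360]
Period 2.
Births: 28851 × 0.324 = 9348 ; 66171 × 0.346 = 22895 → 32243
15–29: 30152 × 0.978 = 29489
30–44: 28851 × 0.966 = 27870
45–59: 66171 × 0.972 = 64318
60–74: 22356 × 0.96 = 21462
→ [32243, 29489, 27870, 64318, 21462]

27870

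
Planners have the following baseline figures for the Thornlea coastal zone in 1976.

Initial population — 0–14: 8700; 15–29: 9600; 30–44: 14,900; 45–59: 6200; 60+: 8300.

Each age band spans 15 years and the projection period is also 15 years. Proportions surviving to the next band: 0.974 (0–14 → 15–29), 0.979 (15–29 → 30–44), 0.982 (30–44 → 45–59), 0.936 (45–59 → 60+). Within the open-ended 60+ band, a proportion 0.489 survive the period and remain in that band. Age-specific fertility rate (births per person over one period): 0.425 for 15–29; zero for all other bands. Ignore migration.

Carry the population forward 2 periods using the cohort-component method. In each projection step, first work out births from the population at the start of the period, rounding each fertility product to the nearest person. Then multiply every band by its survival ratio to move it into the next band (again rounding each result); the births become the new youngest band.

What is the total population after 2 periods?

Period 1.
Births: 9600 * 0.425 = 4080
15–29: 8700 * 0.974 = 8474
30–44: 9600 * 0.979 = 9398
45–59: 14900 * 0.982 = 14632
60+: 6200 * 0.936 + 8300 * 0.489 = 5803 + 4059 = 9862
→ [4080, 8474, 9398, 14632, 9862]
Period 2.
Births: 8474 * 0.425 = 3601
15–29: 4080 * 0.974 = 3974
30–44: 8474 * 0.979 = 8296
45–59: 9398 * 0.982 = 9229
60+: 14632 * 0.936 + 9862 * 0.489 = 13696 + 4823 = 18519
→ [3601, 3974, 8296, 9229, 18519]
Total after period 2: 3601 + 3974 + 8296 + 9229 + 18519 = 43619

43619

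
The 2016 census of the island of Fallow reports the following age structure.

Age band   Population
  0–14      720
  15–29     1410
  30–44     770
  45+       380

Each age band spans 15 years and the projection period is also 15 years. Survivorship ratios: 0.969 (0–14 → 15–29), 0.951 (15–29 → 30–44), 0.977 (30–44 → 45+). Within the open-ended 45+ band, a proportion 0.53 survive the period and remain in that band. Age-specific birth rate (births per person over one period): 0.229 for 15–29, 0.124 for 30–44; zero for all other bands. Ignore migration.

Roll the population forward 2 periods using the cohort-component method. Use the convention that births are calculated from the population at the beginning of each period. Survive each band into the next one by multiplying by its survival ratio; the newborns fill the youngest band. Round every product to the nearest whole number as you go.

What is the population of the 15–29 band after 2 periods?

— Period 1 —
Births: 1410 × 0.229 = 323, 770 × 0.124 = 95 → total 418
15–29: 720 × 0.969 = 698
30–44: 1410 × 0.951 = 1341
45+: 770 × 0.977 + 380 × 0.53 = 752 + 201 = 953
→ [418, 698, 1341, 953]
— Period 2 —
Births: 698 × 0.229 = 160, 1341 × 0.124 = 166 → total 326
15–29: 418 × 0.969 = 405
30–44: 698 × 0.951 = 664
45+: 1341 × 0.977 + 953 × 0.53 = 1310 + 505 = 1815
→ [326, 405, 664, 1815]

405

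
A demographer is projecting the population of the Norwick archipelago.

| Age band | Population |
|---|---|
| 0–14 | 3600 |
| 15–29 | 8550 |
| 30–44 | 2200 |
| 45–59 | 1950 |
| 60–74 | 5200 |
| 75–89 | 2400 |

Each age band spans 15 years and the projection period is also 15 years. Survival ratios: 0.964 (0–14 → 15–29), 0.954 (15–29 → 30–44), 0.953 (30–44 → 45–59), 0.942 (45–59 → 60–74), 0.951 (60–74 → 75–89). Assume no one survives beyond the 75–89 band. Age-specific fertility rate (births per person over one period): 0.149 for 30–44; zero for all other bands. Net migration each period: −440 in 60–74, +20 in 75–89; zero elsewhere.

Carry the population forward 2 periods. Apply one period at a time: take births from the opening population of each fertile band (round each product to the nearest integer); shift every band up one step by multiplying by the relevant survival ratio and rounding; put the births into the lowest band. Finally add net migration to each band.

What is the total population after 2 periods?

15499

Numbering the bands 1..6 from youngest to oldest:
After projecting period 1:
Births: 2200 × 0.149 = 328
Band 2: 3600 × 0.964 = 3470
Band 3: 8550 × 0.954 = 8157
Band 4: 2200 × 0.953 = 2097
Band 5: 1950 × 0.942 = 1837
Band 6: 5200 × 0.951 = 4945
Net migration: Band 5 − 440 → 1397; Band 6 + 20 → 4965
Population now: 0–14=328, 15–29=3470, 30–44=8157, 45–59=2097, 60–74=1397, 75–89=4965
After projecting period 2:
Births: 8157 × 0.149 = 1215
Band 2: 328 × 0.964 = 316
Band 3: 3470 × 0.954 = 3310
Band 4: 8157 × 0.953 = 7774
Band 5: 2097 × 0.942 = 1975
Band 6: 1397 × 0.951 = 1329
Net migration: Band 5 − 440 → 1535; Band 6 + 20 → 1349
Population now: 0–14=1215, 15–29=316, 30–44=3310, 45–59=7774, 60–74=1535, 75–89=1349
Total after period 2: 1215 + 316 + 3310 + 7774 + 1535 + 1349 = 15499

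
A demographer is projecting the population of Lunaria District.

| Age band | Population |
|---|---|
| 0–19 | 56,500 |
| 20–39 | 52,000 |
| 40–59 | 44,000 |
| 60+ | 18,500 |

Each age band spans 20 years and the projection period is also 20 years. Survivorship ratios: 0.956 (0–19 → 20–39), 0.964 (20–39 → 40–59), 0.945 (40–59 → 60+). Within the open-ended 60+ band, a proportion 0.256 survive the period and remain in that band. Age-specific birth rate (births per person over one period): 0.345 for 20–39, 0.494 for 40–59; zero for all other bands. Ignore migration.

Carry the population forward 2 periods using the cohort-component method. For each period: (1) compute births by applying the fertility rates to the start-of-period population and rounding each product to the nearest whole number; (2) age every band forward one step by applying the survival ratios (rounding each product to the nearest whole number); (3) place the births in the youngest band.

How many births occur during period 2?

43398

— Period 1 —
Births: 52000 × 0.345 = 17940, 44000 × 0.494 = 21736 → total 39676
20–39: 56500 × 0.956 = 54014
40–59: 52000 × 0.964 = 50128
60+: 44000 × 0.945 + 18500 × 0.256 = 41580 + 4736 = 46316
Giving 39676 / 54014 / 50128 / 46316.
— Period 2 —
Births: 54014 × 0.345 = 18635, 50128 × 0.494 = 24763 → total 43398
20–39: 39676 × 0.956 = 37930
40–59: 54014 × 0.964 = 52069
60+: 50128 × 0.945 + 46316 × 0.256 = 47371 + 11857 = 59228
Giving 43398 / 37930 / 52069 / 59228.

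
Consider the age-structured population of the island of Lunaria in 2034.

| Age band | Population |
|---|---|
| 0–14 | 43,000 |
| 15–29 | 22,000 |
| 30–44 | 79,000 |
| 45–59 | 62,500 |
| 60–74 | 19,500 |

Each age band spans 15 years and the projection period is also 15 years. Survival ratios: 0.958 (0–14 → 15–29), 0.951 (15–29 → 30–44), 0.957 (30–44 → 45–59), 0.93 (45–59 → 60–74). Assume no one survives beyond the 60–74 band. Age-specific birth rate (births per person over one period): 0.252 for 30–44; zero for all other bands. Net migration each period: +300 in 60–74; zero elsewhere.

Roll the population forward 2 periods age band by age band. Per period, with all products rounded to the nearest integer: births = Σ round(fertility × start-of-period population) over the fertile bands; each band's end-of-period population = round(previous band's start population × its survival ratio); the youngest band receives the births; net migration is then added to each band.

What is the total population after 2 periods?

[period 1]
Births: 79000 × 0.252 = 19908
15–29: 43000 × 0.958 = 41194
30–44: 22000 × 0.951 = 20922
45–59: 79000 × 0.957 = 75603
60–74: 62500 × 0.93 = 58125
Net migration: 60–74 + 300 → 58425
Giving 19908 / 41194 / 20922 / 75603 / 58425.
[period 2]
Births: 20922 × 0.252 = 5272
15–29: 19908 × 0.958 = 19072
30–44: 41194 × 0.951 = 39175
45–59: 20922 × 0.957 = 20022
60–74: 75603 × 0.93 = 70311
Net migration: 60–74 + 300 → 70611
Giving 5272 / 19072 / 39175 / 20022 / 70611.
Total after period 2: 5272 + 19072 + 39175 + 20022 + 70611 = 154152

154152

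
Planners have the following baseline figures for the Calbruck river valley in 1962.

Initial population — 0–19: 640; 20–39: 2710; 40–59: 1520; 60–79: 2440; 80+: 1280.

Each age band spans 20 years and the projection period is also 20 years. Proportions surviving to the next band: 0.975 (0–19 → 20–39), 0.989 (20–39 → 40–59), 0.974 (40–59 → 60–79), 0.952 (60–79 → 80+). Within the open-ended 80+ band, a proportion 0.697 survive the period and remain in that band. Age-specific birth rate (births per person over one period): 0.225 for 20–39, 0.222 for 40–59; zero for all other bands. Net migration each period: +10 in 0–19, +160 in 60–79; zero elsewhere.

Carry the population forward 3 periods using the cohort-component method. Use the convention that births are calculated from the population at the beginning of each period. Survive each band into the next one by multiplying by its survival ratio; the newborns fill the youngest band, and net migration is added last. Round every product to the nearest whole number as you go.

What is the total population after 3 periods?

8054

[period 1]
Births: 2710 × 0.225 = 610, 1520 × 0.222 = 337 → total 947
20–39: 640 × 0.975 = 624
40–59: 2710 × 0.989 = 2680
60–79: 1520 × 0.974 = 1480
80+: 2440 × 0.952 + 1280 × 0.697 = 2323 + 892 = 3215
Net migration: 0–19 + 10 → 957; 60–79 + 160 → 1640
End of period: [957, 624, 2680, 1640, 3215]
[period 2]
Births: 624 × 0.225 = 140, 2680 × 0.222 = 595 → total 735
20–39: 957 × 0.975 = 933
40–59: 624 × 0.989 = 617
60–79: 2680 × 0.974 = 2610
80+: 1640 × 0.952 + 3215 × 0.697 = 1561 + 2241 = 3802
Net migration: 0–19 + 10 → 745; 60–79 + 160 → 2770
End of period: [745, 933, 617, 2770, 3802]
[period 3]
Births: 933 × 0.225 = 210, 617 × 0.222 = 137 → total 347
20–39: 745 × 0.975 = 726
40–59: 933 × 0.989 = 923
60–79: 617 × 0.974 = 601
80+: 2770 × 0.952 + 3802 × 0.697 = 2637 + 2650 = 5287
Net migration: 0–19 + 10 → 357; 60–79 + 160 → 761
End of period: [357, 726, 923, 761, 5287]
Total after period 3: 357 + 726 + 923 + 761 + 5287 = 8054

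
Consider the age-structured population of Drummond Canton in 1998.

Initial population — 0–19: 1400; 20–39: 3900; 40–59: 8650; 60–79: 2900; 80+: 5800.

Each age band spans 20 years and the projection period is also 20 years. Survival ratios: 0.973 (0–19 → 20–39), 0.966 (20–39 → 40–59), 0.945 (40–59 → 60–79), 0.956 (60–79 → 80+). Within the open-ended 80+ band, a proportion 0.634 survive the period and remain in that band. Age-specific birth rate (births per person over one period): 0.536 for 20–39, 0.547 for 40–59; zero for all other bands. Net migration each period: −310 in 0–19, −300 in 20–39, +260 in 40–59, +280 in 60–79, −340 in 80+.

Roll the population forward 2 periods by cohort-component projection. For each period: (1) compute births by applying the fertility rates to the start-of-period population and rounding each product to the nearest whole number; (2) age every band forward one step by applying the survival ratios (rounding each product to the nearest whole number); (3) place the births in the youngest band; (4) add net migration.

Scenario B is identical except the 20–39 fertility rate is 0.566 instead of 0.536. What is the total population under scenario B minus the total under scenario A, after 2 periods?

146

After projecting period 1:
Births: 3900 × 0.536 = 2090, 8650 × 0.547 = 4732 ⇒ total 6822
20–39: 1400 × 0.973 = 1362
40–59: 3900 × 0.966 = 3767
60–79: 8650 × 0.945 = 8174
80+: 2900 × 0.956 + 5800 × 0.634 = 2772 + 3677 = 6449
Net migration: 0–19 − 310 → 6512; 20–39 − 300 → 1062; 40–59 + 260 → 4027; 60–79 + 280 → 8454; 80+ − 340 → 6109
→ [6512, 1062, 4027, 8454, 6109]
After projecting period 2:
Births: 1062 × 0.536 = 569, 4027 × 0.547 = 2203 ⇒ total 2772
20–39: 6512 × 0.973 = 6336
40–59: 1062 × 0.966 = 1026
60–79: 4027 × 0.945 = 3806
80+: 8454 × 0.956 + 6109 × 0.634 = 8082 + 3873 = 11955
Net migration: 0–19 − 310 → 2462; 20–39 − 300 → 6036; 40–59 + 260 → 1286; 60–79 + 280 → 4086; 80+ − 340 → 11615
→ [2462, 6036, 1286, 4086, 11615]
Scenario A total after 2 periods: 25485
Scenario B projection —
After projecting period 1:
Births: 3900 × 0.566 = 2207, 8650 × 0.547 = 4732 ⇒ total 6939
20–39: 1400 × 0.973 = 1362
40–59: 3900 × 0.966 = 3767
60–79: 8650 × 0.945 = 8174
80+: 2900 × 0.956 + 5800 × 0.634 = 2772 + 3677 = 6449
Net migration: 0–19 − 310 → 6629; 20–39 − 300 → 1062; 40–59 + 260 → 4027; 60–79 + 280 → 8454; 80+ − 340 → 6109
→ [6629, 1062, 4027, 8454, 6109]
After projecting period 2:
Births: 1062 × 0.566 = 601, 4027 × 0.547 = 2203 ⇒ total 2804
20–39: 6629 × 0.973 = 6450
40–59: 1062 × 0.966 = 1026
60–79: 4027 × 0.945 = 3806
80+: 8454 × 0.956 + 6109 × 0.634 = 8082 + 3873 = 11955
Net migration: 0–19 − 310 → 2494; 20–39 − 300 → 6150; 40–59 + 260 → 1286; 60–79 + 280 → 4086; 80+ − 340 → 11615
→ [2494, 6150, 1286, 4086, 11615]
Scenario B total after 2 periods: 25631
Difference B − A = 25631 − 25485 = 146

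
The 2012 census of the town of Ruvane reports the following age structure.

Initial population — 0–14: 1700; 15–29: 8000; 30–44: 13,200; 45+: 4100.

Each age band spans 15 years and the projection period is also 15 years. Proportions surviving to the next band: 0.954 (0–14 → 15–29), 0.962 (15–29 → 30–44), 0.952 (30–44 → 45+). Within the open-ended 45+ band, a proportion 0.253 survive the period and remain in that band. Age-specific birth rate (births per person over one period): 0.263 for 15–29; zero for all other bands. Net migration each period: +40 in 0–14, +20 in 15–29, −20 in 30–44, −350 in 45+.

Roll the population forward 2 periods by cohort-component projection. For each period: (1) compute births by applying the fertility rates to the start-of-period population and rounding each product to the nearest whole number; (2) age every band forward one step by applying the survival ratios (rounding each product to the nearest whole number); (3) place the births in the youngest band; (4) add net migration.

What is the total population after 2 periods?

14408

[period 1]
Births: 8000 × 0.263 = 2104
15–29: 1700 × 0.954 = 1622
30–44: 8000 × 0.962 = 7696
45+: 13200 × 0.952 + 4100 × 0.253 = 12566 + 1037 = 13603
Net migration: 0–14 + 40 → 2144; 15–29 + 20 → 1642; 30–44 − 20 → 7676; 45+ − 350 → 13253
Population now: 0–14=2144, 15–29=1642, 30–44=7676, 45+=13253
[period 2]
Births: 1642 × 0.263 = 432
15–29: 2144 × 0.954 = 2045
30–44: 1642 × 0.962 = 1580
45+: 7676 × 0.952 + 13253 × 0.253 = 7308 + 3353 = 10661
Net migration: 0–14 + 40 → 472; 15–29 + 20 → 2065; 30–44 − 20 → 1560; 45+ − 350 → 10311
Population now: 0–14=472, 15–29=2065, 30–44=1560, 45+=10311
Total after period 2: 472 + 2065 + 1560 + 10311 = 14408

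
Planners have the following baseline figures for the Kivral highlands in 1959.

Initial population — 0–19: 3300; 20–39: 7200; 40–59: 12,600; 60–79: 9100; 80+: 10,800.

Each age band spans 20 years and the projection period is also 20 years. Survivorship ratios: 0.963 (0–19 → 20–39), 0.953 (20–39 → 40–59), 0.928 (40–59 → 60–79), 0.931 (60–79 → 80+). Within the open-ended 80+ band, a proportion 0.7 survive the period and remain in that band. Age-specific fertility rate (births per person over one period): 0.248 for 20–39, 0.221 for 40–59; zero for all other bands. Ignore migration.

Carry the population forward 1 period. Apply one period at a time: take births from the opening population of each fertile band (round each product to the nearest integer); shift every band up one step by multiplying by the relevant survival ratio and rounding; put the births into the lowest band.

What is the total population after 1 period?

42336

After projecting period 1:
Births: 7200 × 0.248 = 1786  |  12600 × 0.221 = 2785 ⇒ total 4571
20–39: 3300 × 0.963 = 3178
40–59: 7200 × 0.953 = 6862
60–79: 12600 × 0.928 = 11693
80+: 9100 × 0.931 + 10800 × 0.7 = 8472 + 7560 = 16032
Giving 4571 / 3178 / 6862 / 11693 / 16032.
Total after period 1: 4571 + 3178 + 6862 + 11693 + 16032 = 42336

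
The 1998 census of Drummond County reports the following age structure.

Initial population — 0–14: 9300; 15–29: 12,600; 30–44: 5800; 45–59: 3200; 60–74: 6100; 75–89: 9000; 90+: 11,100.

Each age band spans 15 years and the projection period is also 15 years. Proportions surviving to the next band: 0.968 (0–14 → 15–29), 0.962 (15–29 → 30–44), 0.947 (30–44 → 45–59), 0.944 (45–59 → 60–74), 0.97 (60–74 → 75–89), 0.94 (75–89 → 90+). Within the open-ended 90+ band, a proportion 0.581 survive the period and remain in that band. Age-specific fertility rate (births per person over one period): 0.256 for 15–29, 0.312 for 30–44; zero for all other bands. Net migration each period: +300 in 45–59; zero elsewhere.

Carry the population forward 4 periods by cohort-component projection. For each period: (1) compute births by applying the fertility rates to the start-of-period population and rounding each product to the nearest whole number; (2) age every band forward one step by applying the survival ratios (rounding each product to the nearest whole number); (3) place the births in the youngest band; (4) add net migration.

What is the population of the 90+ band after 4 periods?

Call the bands 1 to 7, youngest first.
— Period 1 —
Births: 12600 * 0.256 = 3226  |  5800 * 0.312 = 1810 → total 5036
Band 2: 9300 * 0.968 = 9002
Band 3: 12600 * 0.962 = 12121
Band 4: 5800 * 0.947 = 5493
Band 5: 3200 * 0.944 = 3021
Band 6: 6100 * 0.97 = 5917
Band 7: 9000 * 0.94 + 11100 * 0.581 = 8460 + 6449 = 14909
Net migration: Band 4 + 300 → 5793
Population now: 0–14=5036, 15–29=9002, 30–44=12121, 45–59=5793, 60–74=3021, 75–89=5917, 90+=14909
— Period 2 —
Births: 9002 * 0.256 = 2305  |  12121 * 0.312 = 3782 → total 6087
Band 2: 5036 * 0.968 = 4875
Band 3: 9002 * 0.962 = 8660
Band 4: 12121 * 0.947 = 11479
Band 5: 5793 * 0.944 = 5469
Band 6: 3021 * 0.97 = 2930
Band 7: 5917 * 0.94 + 14909 * 0.581 = 5562 + 8662 = 14224
Net migration: Band 4 + 300 → 11779
Population now: 0–14=6087, 15–29=4875, 30–44=8660, 45–59=11779, 60–74=5469, 75–89=2930, 90+=14224
— Period 3 —
Births: 4875 * 0.256 = 1248  |  8660 * 0.312 = 2702 → total 3950
Band 2: 6087 * 0.968 = 5892
Band 3: 4875 * 0.962 = 4690
Band 4: 8660 * 0.947 = 8201
Band 5: 11779 * 0.944 = 11119
Band 6: 5469 * 0.97 = 5305
Band 7: 2930 * 0.94 + 14224 * 0.581 = 2754 + 8264 = 11018
Net migration: Band 4 + 300 → 8501
Population now: 0–14=3950, 15–29=5892, 30–44=4690, 45–59=8501, 60–74=11119, 75–89=5305, 90+=11018
— Period 4 —
Births: 5892 * 0.256 = 1508  |  4690 * 0.312 = 1463 → total 2971
Band 2: 3950 * 0.968 = 3824
Band 3: 5892 * 0.962 = 5668
Band 4: 4690 * 0.947 = 4441
Band 5: 8501 * 0.944 = 8025
Band 6: 11119 * 0.97 = 10785
Band 7: 5305 * 0.94 + 11018 * 0.581 = 4987 + 6401 = 11388
Net migration: Band 4 + 300 → 4741
Population now: 0–14=2971, 15–29=3824, 30–44=5668, 45–59=4741, 60–74=8025, 75–89=10785, 90+=11388

11388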